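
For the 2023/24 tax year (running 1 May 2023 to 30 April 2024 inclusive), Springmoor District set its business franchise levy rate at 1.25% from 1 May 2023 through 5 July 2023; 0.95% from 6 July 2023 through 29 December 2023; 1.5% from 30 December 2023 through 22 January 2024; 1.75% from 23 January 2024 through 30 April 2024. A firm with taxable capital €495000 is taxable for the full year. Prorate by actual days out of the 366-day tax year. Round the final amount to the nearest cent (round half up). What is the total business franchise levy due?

€6219.96

1 May – 5 July 2023: 66 days at 1.25% → €495000 × 1.25% × 66/366 = €1115.7787
6 July – 29 December 2023: 177 days at 0.95% → €495000 × 0.95% × 177/366 = €2274.1598
30 December 2023 – 22 January 2024: 24 days at 1.5% → €495000 × 1.5% × 24/366 = €486.8852
23 January – 30 April 2024: 99 days at 1.75% → €495000 × 1.75% × 99/366 = €2343.1352
Total = €6219.9590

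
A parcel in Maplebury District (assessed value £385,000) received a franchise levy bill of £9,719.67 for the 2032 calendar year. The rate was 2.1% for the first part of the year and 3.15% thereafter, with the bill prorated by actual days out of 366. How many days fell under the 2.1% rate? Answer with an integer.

Let d = days at the first rate; then 366 − d days at the second rate.
£385,000 × [2.1%·d + 3.15%·(366−d)] / 366 = £9,719.67
Solving gives d = 218, so the new rate took effect on 6 Aug 2032.

218 days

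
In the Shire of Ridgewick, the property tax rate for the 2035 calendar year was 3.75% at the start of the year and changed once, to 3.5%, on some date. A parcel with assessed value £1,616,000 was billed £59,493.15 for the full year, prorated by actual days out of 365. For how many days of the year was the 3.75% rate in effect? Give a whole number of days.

Let d = days at the first rate; then 365 − d days at the second rate.
£1,616,000 × [3.75%·d + 3.5%·(365−d)] / 365 = £59,493.15
Solving gives d = 265, so the new rate took effect on 23 September 2035.

265 days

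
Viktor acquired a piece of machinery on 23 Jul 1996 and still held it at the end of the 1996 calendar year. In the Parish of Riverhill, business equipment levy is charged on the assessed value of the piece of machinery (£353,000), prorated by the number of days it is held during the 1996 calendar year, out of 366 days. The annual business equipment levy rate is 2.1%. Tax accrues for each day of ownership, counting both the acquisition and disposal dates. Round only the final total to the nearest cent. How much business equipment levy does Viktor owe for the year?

£3,281.16

Days held (23 Jul – 31 Dec 1996): 162 out of 366
Tax = £353,000 × 2.1% × 162/366 = £3,281.1639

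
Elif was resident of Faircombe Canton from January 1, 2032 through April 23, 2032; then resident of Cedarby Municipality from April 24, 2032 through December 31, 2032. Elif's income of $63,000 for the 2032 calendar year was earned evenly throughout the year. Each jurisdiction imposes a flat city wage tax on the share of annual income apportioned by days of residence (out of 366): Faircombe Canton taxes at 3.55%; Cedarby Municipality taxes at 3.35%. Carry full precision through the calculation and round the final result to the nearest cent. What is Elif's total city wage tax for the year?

Faircombe Canton, January 1 – April 23, 2032: 114 days → $63,000 × 3.55% × 114/366 = $696.6148
Cedarby Municipality, April 24 – December 31, 2032: 252 days → $63,000 × 3.35% × 252/366 = $1,453.1311
Total = $2,149.7459

$2,149.75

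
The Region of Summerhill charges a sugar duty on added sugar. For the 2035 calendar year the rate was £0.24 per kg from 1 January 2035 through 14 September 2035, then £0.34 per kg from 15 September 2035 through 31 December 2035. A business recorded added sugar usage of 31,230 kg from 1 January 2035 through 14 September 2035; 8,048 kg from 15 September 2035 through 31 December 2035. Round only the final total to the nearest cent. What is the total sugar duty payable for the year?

1 January – 14 September 2035: 31,230 kg at £0.24/kg → £7,495.20
15 September – 31 December 2035: 8,048 kg at £0.34/kg → £2,736.32

£10,231.52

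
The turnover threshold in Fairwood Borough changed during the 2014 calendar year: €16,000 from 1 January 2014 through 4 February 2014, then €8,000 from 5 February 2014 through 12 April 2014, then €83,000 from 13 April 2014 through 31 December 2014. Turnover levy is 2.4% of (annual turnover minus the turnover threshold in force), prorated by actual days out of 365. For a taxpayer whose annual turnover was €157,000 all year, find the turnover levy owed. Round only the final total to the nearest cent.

€2,260.60

1 January – 4 February 2014: 35 days, exemption €16,000 → (€157,000 − €16,000) × 2.4% × 35/365 = €324.4932
5 February – 12 April 2014: 67 days, exemption €8,000 → (€157,000 − €8,000) × 2.4% × 67/365 = €656.4164
13 April – 31 December 2014: 263 days, exemption €83,000 → (€157,000 − €83,000) × 2.4% × 263/365 = €1,279.6932
Total = €2,260.6027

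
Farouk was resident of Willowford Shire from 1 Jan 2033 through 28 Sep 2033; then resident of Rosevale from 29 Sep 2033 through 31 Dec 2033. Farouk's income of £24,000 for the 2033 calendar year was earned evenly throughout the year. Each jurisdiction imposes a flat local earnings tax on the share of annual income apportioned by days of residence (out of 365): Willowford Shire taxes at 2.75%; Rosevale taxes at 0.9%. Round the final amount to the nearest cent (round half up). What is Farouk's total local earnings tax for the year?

Willowford Shire, 1 Jan – 28 Sep 2033: 271 days → £24,000 × 2.75% × 271/365 = £490.0274
Rosevale, 29 Sep – 31 Dec 2033: 94 days → £24,000 × 0.9% × 94/365 = £55.6274
Total = £545.6548

£545.65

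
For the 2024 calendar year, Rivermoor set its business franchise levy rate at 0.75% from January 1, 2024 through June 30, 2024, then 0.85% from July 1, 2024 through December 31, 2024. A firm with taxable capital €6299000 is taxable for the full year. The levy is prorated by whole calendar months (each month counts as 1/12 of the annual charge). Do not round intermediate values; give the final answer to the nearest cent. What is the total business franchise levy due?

January 1 – June 30, 2024: 6 months at 0.75% → €6299000 × 0.75% × 6/12 = €23621.2500
July 1 – December 31, 2024: 6 months at 0.85% → €6299000 × 0.85% × 6/12 = €26770.7500
Total = €50392.0000

€50392.00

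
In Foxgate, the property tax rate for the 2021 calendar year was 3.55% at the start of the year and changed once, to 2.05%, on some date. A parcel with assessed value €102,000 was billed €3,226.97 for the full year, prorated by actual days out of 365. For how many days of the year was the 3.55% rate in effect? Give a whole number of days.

271 days

Let d = days at the first rate; then 365 − d days at the second rate.
€102,000 × [3.55%·d + 2.05%·(365−d)] / 365 = €3,226.97
Solving gives d = 271, so the new rate took effect on September 29, 2021.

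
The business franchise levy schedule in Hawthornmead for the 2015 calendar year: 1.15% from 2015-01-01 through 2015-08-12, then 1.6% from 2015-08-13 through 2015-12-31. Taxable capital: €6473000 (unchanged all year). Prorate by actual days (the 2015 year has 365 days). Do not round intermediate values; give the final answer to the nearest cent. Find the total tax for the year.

2015-01-01 to 2015-08-12: 224 days at 1.15% → €6473000 × 1.15% × 224/365 = €45683.4192
2015-08-13 to 2015-12-31: 141 days at 1.6% → €6473000 × 1.6% × 141/365 = €40008.4603
Total = €85691.8795

€85691.88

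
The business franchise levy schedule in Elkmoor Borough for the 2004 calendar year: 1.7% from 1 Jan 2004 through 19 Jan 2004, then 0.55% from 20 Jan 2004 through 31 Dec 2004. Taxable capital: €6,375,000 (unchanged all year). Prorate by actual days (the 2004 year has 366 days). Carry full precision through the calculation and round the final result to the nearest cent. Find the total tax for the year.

1 Jan – 19 Jan 2004: 19 days at 1.7% → €6,375,000 × 1.7% × 19/366 = €5,626.0246
20 Jan – 31 Dec 2004: 347 days at 0.55% → €6,375,000 × 0.55% × 347/366 = €33,242.3156
Total = €38,868.3402

€38,868.34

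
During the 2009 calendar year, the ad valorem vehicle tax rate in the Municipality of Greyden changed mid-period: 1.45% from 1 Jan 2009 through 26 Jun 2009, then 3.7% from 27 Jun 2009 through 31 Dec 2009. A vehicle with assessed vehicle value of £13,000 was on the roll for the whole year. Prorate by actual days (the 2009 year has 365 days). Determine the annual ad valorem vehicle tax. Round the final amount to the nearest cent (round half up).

1 Jan – 26 Jun 2009: 177 days at 1.45% → £13,000 × 1.45% × 177/365 = £91.4096
27 Jun – 31 Dec 2009: 188 days at 3.7% → £13,000 × 3.7% × 188/365 = £247.7479
Total = £339.1575

£339.16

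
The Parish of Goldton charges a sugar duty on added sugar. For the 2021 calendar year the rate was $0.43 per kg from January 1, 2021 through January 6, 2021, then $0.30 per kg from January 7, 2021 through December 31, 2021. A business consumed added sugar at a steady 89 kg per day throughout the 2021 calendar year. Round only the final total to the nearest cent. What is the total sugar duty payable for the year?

$9814.92

January 1 – January 6, 2021: 6 days × 89 kg/day = 534 kg at $0.43/kg → $229.62
January 7 – December 31, 2021: 359 days × 89 kg/day = 31,951 kg at $0.30/kg → $9585.30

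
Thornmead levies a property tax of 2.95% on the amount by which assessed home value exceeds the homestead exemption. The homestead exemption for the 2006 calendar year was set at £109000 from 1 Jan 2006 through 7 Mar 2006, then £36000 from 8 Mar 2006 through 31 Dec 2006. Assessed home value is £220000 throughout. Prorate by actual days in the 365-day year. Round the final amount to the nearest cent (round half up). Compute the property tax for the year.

£5038.60

1 Jan – 7 Mar 2006: 66 days, exemption £109000 → (£220000 − £109000) × 2.95% × 66/365 = £592.1014
8 Mar – 31 Dec 2006: 299 days, exemption £36000 → (£220000 − £36000) × 2.95% × 299/365 = £4446.4986
Total = £5038.6000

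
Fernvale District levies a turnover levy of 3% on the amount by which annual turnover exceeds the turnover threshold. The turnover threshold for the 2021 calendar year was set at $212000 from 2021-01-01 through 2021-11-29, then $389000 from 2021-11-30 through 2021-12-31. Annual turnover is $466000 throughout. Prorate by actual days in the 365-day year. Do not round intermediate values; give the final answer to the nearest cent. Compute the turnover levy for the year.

$7154.47

2021-01-01 to 2021-11-29: 333 days, exemption $212000 → ($466000 − $212000) × 3% × 333/365 = $6951.9452
2021-11-30 to 2021-12-31: 32 days, exemption $389000 → ($466000 − $389000) × 3% × 32/365 = $202.5205
Total = $7154.4658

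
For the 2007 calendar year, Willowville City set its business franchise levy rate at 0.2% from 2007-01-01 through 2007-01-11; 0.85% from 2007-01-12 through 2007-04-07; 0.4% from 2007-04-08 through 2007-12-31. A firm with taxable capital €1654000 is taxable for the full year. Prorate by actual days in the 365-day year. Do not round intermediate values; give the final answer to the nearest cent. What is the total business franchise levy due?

2007-01-01 to 2007-01-11: 11 days at 0.2% → €1654000 × 0.2% × 11/365 = €99.6932
2007-01-12 to 2007-04-07: 86 days at 0.85% → €1654000 × 0.85% × 86/365 = €3312.5315
2007-04-08 to 2007-12-31: 268 days at 0.4% → €1654000 × 0.4% × 268/365 = €4857.7753
Total = €8270.0000

€8270.00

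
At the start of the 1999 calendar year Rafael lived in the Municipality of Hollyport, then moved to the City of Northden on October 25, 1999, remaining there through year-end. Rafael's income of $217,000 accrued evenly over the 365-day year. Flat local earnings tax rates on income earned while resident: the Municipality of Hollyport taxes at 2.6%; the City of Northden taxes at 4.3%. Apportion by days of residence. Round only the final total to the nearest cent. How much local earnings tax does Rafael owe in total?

The Municipality of Hollyport, January 1 – October 24, 1999: 297 days → $217,000 × 2.6% × 297/365 = $4,590.8877
The City of Northden, October 25 – December 31, 1999: 68 days → $217,000 × 4.3% × 68/365 = $1,738.3781
Total = $6,329.2658

$6,329.27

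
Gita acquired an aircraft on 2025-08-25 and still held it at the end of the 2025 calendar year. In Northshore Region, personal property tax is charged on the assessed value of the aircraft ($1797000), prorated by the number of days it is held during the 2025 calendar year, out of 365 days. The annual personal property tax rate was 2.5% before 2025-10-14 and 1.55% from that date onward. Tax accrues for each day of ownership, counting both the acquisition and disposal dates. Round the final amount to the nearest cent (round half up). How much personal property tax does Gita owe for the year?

$12182.68

2025-08-25 to 2025-10-13: 50 days at 2.5% → $1797000 × 2.5% × 50/365 = $6154.1096
2025-10-14 to 2025-12-31: 79 days at 1.55% → $1797000 × 1.55% × 79/365 = $6028.5658
Total = $12182.6753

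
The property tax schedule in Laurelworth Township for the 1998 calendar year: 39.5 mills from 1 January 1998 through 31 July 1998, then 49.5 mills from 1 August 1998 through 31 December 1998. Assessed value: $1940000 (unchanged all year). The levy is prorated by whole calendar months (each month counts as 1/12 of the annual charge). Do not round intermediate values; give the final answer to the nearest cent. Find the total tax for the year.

$84713.33

1 January – 31 July 1998: 7 months at 39.5 mills → $1940000 × 3.95% × 7/12 = $44700.8333
1 August – 31 December 1998: 5 months at 49.5 mills → $1940000 × 4.95% × 5/12 = $40012.5000
Total = $84713.3333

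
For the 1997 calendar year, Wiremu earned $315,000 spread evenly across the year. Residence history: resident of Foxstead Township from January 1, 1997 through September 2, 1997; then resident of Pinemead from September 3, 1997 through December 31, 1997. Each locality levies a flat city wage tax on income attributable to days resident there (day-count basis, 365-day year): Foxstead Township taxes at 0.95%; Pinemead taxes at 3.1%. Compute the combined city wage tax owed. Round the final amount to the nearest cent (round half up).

$5,219.08

Foxstead Township, January 1 – September 2, 1997: 245 days → $315,000 × 0.95% × 245/365 = $2,008.6644
Pinemead, September 3 – December 31, 1997: 120 days → $315,000 × 3.1% × 120/365 = $3,210.4110
Total = $5,219.0753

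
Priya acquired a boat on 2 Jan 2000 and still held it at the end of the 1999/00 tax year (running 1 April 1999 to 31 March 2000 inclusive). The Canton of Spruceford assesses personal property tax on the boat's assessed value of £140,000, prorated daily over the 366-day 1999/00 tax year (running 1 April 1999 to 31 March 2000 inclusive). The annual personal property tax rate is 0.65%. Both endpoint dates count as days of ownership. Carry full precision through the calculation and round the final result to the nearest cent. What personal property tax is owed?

£223.77

Days held (2 Jan – 31 Mar 2000): 90 out of 366
Tax = £140,000 × 0.65% × 90/366 = £223.7705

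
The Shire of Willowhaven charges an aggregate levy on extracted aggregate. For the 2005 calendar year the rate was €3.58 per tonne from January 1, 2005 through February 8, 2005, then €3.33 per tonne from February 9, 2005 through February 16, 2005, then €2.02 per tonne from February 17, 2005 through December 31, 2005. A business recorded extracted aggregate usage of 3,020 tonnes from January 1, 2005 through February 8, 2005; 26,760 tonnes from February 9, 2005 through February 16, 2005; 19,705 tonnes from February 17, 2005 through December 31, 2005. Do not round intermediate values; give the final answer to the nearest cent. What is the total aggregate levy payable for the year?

January 1 – February 8, 2005: 3,020 tonnes at €3.58/tonne → €10,811.60
February 9 – February 16, 2005: 26,760 tonnes at €3.33/tonne → €89,110.80
February 17 – December 31, 2005: 19,705 tonnes at €2.02/tonne → €39,804.10

€139,726.50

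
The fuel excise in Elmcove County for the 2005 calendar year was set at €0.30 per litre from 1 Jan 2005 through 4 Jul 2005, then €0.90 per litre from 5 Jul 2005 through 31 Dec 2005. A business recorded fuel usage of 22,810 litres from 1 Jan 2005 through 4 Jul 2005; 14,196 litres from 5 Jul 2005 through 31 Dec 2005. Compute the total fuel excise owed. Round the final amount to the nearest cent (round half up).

1 Jan – 4 Jul 2005: 22,810 litres at €0.30/litre → €6,843.00
5 Jul – 31 Dec 2005: 14,196 litres at €0.90/litre → €12,776.40

€19,619.40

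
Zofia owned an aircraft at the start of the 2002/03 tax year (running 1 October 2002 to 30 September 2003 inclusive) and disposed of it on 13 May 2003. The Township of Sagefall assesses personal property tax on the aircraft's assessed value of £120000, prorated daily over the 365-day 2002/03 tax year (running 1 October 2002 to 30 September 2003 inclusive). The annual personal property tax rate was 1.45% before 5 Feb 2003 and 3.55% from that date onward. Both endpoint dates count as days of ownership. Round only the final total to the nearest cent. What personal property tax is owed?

£1749.21

1 Oct 2002 – 4 Feb 2003: 127 days at 1.45% → £120000 × 1.45% × 127/365 = £605.4247
5 Feb – 13 May 2003: 98 days at 3.55% → £120000 × 3.55% × 98/365 = £1143.7808
Total = £1749.2055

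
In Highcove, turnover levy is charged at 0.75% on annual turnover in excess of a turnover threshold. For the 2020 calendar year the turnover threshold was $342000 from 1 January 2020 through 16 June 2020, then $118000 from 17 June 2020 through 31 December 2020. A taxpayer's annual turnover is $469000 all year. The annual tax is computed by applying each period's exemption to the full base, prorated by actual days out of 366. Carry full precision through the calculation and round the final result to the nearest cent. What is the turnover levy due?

$1861.35

1 January – 16 June 2020: 168 days, exemption $342000 → ($469000 − $342000) × 0.75% × 168/366 = $437.2131
17 June – 31 December 2020: 198 days, exemption $118000 → ($469000 − $118000) × 0.75% × 198/366 = $1424.1393
Total = $1861.3525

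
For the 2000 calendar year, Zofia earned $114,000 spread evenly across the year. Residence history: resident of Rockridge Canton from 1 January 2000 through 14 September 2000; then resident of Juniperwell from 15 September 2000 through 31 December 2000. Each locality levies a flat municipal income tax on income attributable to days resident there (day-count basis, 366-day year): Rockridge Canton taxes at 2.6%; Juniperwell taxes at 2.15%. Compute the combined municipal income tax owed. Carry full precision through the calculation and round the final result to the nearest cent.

Rockridge Canton, 1 January – 14 September 2000: 258 days → $114,000 × 2.6% × 258/366 = $2,089.3770
Juniperwell, 15 September – 31 December 2000: 108 days → $114,000 × 2.15% × 108/366 = $723.2459
Total = $2,812.6230

$2,812.62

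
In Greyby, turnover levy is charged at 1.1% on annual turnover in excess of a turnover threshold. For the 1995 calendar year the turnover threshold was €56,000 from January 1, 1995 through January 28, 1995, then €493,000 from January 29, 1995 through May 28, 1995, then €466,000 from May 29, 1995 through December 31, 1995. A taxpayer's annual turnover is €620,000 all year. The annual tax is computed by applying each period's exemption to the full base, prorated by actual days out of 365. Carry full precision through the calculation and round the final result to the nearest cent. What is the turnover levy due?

January 1 – January 28, 1995: 28 days, exemption €56,000 → (€620,000 − €56,000) × 1.1% × 28/365 = €475.9233
January 29 – May 28, 1995: 120 days, exemption €493,000 → (€620,000 − €493,000) × 1.1% × 120/365 = €459.2877
May 29 – December 31, 1995: 217 days, exemption €466,000 → (€620,000 − €466,000) × 1.1% × 217/365 = €1,007.1178
Total = €1,942.3288

€1,942.33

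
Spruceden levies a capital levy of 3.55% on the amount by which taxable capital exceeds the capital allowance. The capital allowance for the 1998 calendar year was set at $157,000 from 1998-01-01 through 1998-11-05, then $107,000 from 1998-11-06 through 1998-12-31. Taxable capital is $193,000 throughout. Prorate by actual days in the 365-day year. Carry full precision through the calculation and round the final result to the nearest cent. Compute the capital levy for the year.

$1,550.33

1998-01-01 to 1998-11-05: 309 days, exemption $157,000 → ($193,000 − $157,000) × 3.55% × 309/365 = $1,081.9233
1998-11-06 to 1998-12-31: 56 days, exemption $107,000 → ($193,000 − $107,000) × 3.55% × 56/365 = $468.4055
Total = $1,550.3288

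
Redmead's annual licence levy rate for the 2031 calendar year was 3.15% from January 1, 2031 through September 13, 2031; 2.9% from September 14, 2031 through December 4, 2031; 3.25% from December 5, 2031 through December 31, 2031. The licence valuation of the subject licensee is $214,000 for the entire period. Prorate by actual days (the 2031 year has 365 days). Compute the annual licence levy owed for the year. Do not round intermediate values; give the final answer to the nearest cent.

January 1 – September 13, 2031: 256 days at 3.15% → $214,000 × 3.15% × 256/365 = $4,727.9342
September 14 – December 4, 2031: 82 days at 2.9% → $214,000 × 2.9% × 82/365 = $1,394.2247
December 5 – December 31, 2031: 27 days at 3.25% → $214,000 × 3.25% × 27/365 = $514.4795
Total = $6,636.6384

$6,636.64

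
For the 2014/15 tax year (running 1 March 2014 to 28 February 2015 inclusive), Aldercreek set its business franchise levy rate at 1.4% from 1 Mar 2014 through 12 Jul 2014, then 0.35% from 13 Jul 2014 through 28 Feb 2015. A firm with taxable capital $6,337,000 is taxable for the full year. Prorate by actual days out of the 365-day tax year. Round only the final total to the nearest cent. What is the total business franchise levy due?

$46,607.33

1 Mar – 12 Jul 2014: 134 days at 1.4% → $6,337,000 × 1.4% × 134/365 = $32,570.4438
13 Jul 2014 – 28 Feb 2015: 231 days at 0.35% → $6,337,000 × 0.35% × 231/365 = $14,036.8890
Total = $46,607.3329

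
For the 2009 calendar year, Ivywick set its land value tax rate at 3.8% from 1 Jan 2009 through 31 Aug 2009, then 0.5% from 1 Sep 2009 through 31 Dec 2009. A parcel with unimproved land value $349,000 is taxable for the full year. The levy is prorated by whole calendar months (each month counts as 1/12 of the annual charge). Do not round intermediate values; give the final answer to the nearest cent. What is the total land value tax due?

$9,423.00

1 Jan – 31 Aug 2009: 8 months at 3.8% → $349,000 × 3.8% × 8/12 = $8,841.3333
1 Sep – 31 Dec 2009: 4 months at 0.5% → $349,000 × 0.5% × 4/12 = $581.6667
Total = $9,423.0000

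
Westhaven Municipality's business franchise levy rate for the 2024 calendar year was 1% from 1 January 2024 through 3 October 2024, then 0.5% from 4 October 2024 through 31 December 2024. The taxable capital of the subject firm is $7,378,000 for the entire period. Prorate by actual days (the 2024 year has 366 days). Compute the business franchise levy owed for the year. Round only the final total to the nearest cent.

1 January – 3 October 2024: 277 days at 1% → $7,378,000 × 1% × 277/366 = $55,838.9617
4 October – 31 December 2024: 89 days at 0.5% → $7,378,000 × 0.5% × 89/366 = $8,970.5191
Total = $64,809.4809

$64,809.48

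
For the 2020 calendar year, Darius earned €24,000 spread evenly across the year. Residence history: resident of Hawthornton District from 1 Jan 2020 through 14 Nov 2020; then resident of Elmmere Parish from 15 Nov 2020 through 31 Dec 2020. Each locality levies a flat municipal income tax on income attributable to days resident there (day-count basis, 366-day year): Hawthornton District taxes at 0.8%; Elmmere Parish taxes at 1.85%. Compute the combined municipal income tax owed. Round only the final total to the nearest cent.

€224.36

Hawthornton District, 1 Jan – 14 Nov 2020: 319 days → €24,000 × 0.8% × 319/366 = €167.3443
Elmmere Parish, 15 Nov – 31 Dec 2020: 47 days → €24,000 × 1.85% × 47/366 = €57.0164
Total = €224.3607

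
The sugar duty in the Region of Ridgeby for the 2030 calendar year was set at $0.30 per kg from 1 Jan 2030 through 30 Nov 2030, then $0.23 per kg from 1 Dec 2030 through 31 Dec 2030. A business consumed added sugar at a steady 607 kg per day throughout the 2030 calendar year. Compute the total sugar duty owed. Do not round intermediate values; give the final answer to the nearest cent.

$65,149.31

1 Jan – 30 Nov 2030: 334 days × 607 kg/day = 202,738 kg at $0.30/kg → $60,821.40
1 Dec – 31 Dec 2030: 31 days × 607 kg/day = 18,817 kg at $0.23/kg → $4,327.91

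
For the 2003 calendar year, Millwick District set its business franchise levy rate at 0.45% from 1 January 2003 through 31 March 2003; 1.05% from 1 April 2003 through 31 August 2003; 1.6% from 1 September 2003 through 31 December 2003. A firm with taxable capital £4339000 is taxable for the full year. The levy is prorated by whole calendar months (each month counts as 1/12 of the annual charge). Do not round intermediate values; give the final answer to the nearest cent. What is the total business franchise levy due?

1 January – 31 March 2003: 3 months at 0.45% → £4339000 × 0.45% × 3/12 = £4881.3750
1 April – 31 August 2003: 5 months at 1.05% → £4339000 × 1.05% × 5/12 = £18983.1250
1 September – 31 December 2003: 4 months at 1.6% → £4339000 × 1.6% × 4/12 = £23141.3333
Total = £47005.8333

£47005.83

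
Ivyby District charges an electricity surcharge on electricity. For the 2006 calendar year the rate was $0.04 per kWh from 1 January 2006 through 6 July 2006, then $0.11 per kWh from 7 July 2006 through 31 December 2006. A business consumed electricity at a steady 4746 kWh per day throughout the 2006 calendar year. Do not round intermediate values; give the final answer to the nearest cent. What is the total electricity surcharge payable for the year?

$128426.76

1 January – 6 July 2006: 187 days × 4746 kWh/day = 887,502 kWh at $0.04/kWh → $35500.08
7 July – 31 December 2006: 178 days × 4746 kWh/day = 844,788 kWh at $0.11/kWh → $92926.68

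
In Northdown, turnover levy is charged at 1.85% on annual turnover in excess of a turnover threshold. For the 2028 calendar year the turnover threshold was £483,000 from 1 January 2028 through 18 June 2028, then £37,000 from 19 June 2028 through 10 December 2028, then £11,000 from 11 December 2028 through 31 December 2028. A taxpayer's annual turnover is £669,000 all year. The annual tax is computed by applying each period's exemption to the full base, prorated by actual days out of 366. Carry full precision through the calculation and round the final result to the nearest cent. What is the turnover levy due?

£7,887.17

1 January – 18 June 2028: 170 days, exemption £483,000 → (£669,000 − £483,000) × 1.85% × 170/366 = £1,598.2787
19 June – 10 December 2028: 175 days, exemption £37,000 → (£669,000 − £37,000) × 1.85% × 175/366 = £5,590.4372
11 December – 31 December 2028: 21 days, exemption £11,000 → (£669,000 − £11,000) × 1.85% × 21/366 = £698.4508
Total = £7,887.1667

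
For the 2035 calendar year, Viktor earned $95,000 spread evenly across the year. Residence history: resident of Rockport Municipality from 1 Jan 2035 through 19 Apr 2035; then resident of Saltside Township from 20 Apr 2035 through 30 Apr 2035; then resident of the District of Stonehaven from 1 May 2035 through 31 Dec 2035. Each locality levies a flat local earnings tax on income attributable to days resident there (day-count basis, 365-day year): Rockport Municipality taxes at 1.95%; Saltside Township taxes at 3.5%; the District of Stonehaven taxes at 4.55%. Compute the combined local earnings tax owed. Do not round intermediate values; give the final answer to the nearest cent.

Rockport Municipality, 1 Jan – 19 Apr 2035: 109 days → $95,000 × 1.95% × 109/365 = $553.2123
Saltside Township, 20 Apr – 30 Apr 2035: 11 days → $95,000 × 3.5% × 11/365 = $100.2055
The District of Stonehaven, 1 May – 31 Dec 2035: 245 days → $95,000 × 4.55% × 245/365 = $2,901.4041
Total = $3,554.8219

$3,554.82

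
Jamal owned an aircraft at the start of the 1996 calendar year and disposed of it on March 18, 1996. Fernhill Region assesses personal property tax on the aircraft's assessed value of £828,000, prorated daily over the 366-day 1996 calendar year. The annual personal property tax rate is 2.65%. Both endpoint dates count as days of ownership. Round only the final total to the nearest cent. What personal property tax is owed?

Days held (January 1 – March 18, 1996): 78 out of 366
Tax = £828,000 × 2.65% × 78/366 = £4,676.1639

£4,676.16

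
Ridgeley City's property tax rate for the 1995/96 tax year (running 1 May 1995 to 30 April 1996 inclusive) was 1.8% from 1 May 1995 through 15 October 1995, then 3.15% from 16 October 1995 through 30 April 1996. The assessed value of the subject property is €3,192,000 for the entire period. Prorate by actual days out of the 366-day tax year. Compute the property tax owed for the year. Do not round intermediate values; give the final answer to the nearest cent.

€80,768.07

1 May – 15 October 1995: 168 days at 1.8% → €3,192,000 × 1.8% × 168/366 = €26,373.2459
16 October 1995 – 30 April 1996: 198 days at 3.15% → €3,192,000 × 3.15% × 198/366 = €54,394.8197
Total = €80,768.0656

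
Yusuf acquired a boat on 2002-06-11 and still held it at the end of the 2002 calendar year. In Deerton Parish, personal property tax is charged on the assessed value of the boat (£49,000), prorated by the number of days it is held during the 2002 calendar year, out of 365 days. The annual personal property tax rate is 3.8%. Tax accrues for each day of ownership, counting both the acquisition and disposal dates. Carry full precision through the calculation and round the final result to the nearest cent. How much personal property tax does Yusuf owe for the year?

£1,040.68

Days held (2002-06-11 to 2002-12-31): 204 out of 365
Tax = £49,000 × 3.8% × 204/365 = £1,040.6795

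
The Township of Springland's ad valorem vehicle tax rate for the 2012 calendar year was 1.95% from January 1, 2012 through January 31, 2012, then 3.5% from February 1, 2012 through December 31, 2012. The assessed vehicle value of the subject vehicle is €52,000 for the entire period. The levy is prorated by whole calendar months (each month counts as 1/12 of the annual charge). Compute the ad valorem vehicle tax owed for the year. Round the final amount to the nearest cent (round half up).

January 1 – January 31, 2012: 1 month at 1.95% → €52,000 × 1.95% × 1/12 = €84.5000
February 1 – December 31, 2012: 11 months at 3.5% → €52,000 × 3.5% × 11/12 = €1,668.3333
Total = €1,752.8333

€1,752.83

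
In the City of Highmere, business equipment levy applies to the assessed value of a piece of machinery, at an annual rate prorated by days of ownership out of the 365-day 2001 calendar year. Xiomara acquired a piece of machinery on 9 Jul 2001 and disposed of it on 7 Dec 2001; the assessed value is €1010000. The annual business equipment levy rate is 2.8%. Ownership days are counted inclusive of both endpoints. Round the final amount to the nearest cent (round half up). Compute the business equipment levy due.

Days held (9 Jul – 7 Dec 2001): 152 out of 365
Tax = €1010000 × 2.8% × 152/365 = €11776.8767

€11776.88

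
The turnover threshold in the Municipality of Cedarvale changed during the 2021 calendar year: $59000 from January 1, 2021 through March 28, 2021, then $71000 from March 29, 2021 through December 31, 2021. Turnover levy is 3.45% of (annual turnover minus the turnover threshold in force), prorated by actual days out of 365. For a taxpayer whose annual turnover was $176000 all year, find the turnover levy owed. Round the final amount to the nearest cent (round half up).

January 1 – March 28, 2021: 87 days, exemption $59000 → ($176000 − $59000) × 3.45% × 87/365 = $962.1247
March 29 – December 31, 2021: 278 days, exemption $71000 → ($176000 − $71000) × 3.45% × 278/365 = $2759.0548
Total = $3721.1795

$3721.18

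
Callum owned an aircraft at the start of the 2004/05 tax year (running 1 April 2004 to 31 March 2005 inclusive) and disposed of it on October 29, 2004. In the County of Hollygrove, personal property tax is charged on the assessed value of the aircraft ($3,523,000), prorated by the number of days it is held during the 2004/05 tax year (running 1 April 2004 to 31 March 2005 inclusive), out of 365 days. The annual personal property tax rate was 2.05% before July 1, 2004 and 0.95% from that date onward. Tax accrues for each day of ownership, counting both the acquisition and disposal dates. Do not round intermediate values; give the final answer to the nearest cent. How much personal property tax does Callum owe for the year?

April 1 – June 30, 2004: 91 days at 2.05% → $3,523,000 × 2.05% × 91/365 = $18,005.9082
July 1 – October 29, 2004: 121 days at 0.95% → $3,523,000 × 0.95% × 121/365 = $11,095.0370
Total = $29,100.9452

$29,100.95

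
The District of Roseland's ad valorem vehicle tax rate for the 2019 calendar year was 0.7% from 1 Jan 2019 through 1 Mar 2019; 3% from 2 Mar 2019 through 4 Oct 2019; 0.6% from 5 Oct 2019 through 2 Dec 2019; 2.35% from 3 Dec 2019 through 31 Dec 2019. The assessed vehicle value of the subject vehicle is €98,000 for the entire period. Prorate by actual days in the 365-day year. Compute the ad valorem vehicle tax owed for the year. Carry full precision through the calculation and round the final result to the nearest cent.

1 Jan – 1 Mar 2019: 60 days at 0.7% → €98,000 × 0.7% × 60/365 = €112.7671
2 Mar – 4 Oct 2019: 217 days at 3% → €98,000 × 3% × 217/365 = €1,747.8904
5 Oct – 2 Dec 2019: 59 days at 0.6% → €98,000 × 0.6% × 59/365 = €95.0466
3 Dec – 31 Dec 2019: 29 days at 2.35% → €98,000 × 2.35% × 29/365 = €182.9781
Total = €2,138.6822

€2,138.68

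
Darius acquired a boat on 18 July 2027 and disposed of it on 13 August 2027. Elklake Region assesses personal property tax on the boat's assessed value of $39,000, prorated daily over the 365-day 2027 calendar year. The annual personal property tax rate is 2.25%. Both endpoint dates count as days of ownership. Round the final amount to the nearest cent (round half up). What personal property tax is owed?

Days held (18 July – 13 August 2027): 27 out of 365
Tax = $39,000 × 2.25% × 27/365 = $64.9110

$64.91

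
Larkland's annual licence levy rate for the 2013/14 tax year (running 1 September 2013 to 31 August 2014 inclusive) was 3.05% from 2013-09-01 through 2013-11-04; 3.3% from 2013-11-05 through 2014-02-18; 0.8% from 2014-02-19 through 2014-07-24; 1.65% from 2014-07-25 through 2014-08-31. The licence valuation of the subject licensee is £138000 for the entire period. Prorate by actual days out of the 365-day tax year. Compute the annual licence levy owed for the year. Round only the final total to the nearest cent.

2013-09-01 to 2013-11-04: 65 days at 3.05% → £138000 × 3.05% × 65/365 = £749.5479
2013-11-05 to 2014-02-18: 106 days at 3.3% → £138000 × 3.3% × 106/365 = £1322.5315
2014-02-19 to 2014-07-24: 156 days at 0.8% → £138000 × 0.8% × 156/365 = £471.8466
2014-07-25 to 2014-08-31: 38 days at 1.65% → £138000 × 1.65% × 38/365 = £237.0575
Total = £2780.9836

£2780.98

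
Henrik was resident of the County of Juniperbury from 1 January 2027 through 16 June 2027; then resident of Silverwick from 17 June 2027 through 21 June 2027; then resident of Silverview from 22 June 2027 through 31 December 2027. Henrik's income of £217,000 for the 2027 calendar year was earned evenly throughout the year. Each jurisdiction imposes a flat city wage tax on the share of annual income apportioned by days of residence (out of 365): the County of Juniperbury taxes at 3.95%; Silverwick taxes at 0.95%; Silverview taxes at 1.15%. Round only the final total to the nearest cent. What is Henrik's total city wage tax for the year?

The County of Juniperbury, 1 January – 16 June 2027: 167 days → £217,000 × 3.95% × 167/365 = £3,921.7548
Silverwick, 17 June – 21 June 2027: 5 days → £217,000 × 0.95% × 5/365 = £28.2397
Silverview, 22 June – 31 December 2027: 193 days → £217,000 × 1.15% × 193/365 = £1,319.5384
Total = £5,269.5329

£5,269.53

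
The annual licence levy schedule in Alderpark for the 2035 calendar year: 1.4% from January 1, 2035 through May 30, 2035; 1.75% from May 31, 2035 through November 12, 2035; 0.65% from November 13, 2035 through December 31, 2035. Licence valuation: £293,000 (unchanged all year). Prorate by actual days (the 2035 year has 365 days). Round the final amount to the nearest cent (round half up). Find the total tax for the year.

January 1 – May 30, 2035: 150 days at 1.4% → £293,000 × 1.4% × 150/365 = £1,685.7534
May 31 – November 12, 2035: 166 days at 1.75% → £293,000 × 1.75% × 166/365 = £2,331.9589
November 13 – December 31, 2035: 49 days at 0.65% → £293,000 × 0.65% × 49/365 = £255.6726
Total = £4,273.3849

£4,273.38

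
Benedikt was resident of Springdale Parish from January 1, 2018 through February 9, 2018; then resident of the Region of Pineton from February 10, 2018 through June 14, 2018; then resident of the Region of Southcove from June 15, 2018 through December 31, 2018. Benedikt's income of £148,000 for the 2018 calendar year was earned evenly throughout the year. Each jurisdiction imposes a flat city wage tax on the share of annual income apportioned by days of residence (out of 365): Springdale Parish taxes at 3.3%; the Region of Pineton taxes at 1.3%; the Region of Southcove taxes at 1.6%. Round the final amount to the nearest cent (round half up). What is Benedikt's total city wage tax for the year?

£2,491.67

Springdale Parish, January 1 – February 9, 2018: 40 days → £148,000 × 3.3% × 40/365 = £535.2329
The Region of Pineton, February 10 – June 14, 2018: 125 days → £148,000 × 1.3% × 125/365 = £658.9041
The Region of Southcove, June 15 – December 31, 2018: 200 days → £148,000 × 1.6% × 200/365 = £1,297.5342
Total = £2,491.6712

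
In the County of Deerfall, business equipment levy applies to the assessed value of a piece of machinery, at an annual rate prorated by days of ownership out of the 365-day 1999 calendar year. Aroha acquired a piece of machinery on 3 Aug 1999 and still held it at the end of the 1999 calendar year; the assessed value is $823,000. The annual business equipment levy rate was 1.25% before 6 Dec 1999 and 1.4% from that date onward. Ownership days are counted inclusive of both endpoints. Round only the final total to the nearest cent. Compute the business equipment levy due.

3 Aug – 5 Dec 1999: 125 days at 1.25% → $823,000 × 1.25% × 125/365 = $3,523.1164
6 Dec – 31 Dec 1999: 26 days at 1.4% → $823,000 × 1.4% × 26/365 = $820.7452
Total = $4,343.8616

$4,343.86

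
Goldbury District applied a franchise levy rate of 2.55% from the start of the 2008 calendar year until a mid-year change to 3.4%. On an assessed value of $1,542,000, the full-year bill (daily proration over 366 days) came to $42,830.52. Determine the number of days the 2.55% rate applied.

268 days

Let d = days at the first rate; then 366 − d days at the second rate.
$1,542,000 × [2.55%·d + 3.4%·(366−d)] / 366 = $42,830.52
Solving gives d = 268, so the new rate took effect on 25 September 2008.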